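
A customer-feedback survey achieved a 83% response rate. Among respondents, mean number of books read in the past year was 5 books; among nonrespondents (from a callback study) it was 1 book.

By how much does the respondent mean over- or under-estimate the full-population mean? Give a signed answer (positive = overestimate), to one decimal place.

+0.7

Nonresponse fraction = 1 − 0.83 = 0.17.
Bias = (nonresponse fraction) × (respondent mean − nonrespondent mean)
     = 0.17 × (5 − 1) = 0.17 × 4 = 0.68.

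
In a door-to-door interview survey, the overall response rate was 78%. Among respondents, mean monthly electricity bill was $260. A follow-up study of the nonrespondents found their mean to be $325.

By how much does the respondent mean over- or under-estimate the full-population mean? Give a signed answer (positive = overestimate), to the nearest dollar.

-$14

Nonresponse fraction = 1 − 0.78 = 0.22.
Bias = (nonresponse fraction) × (respondent mean − nonrespondent mean)
     = 0.22 × (260 − 325) = 0.22 × -65 = -14.3.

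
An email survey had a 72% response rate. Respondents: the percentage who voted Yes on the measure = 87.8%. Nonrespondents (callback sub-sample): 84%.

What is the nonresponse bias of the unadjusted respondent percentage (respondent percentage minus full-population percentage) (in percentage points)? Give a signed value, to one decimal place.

+1.1 percentage points

Nonresponse fraction = 1 − 0.72 = 0.28.
Bias = (nonresponse fraction) × (respondent percentage − nonrespondent percentage)
     = 0.28 × (87.8 − 84) = 0.28 × 3.8 = 1.064.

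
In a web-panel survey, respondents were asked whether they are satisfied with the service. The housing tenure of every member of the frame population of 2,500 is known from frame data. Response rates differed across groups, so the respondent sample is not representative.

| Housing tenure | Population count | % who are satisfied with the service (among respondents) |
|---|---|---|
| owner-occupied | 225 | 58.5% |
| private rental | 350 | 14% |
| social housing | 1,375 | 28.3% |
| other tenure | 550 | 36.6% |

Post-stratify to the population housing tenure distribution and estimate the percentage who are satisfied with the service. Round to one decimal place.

Reweight to the known housing tenure distribution:
  owner-occupied: (225/2,500) × 58.5 = 5.265
  private rental: (350/2,500) × 14 = 1.96
  social housing: (1,375/2,500) × 28.3 = 15.565
  other tenure: (550/2,500) × 36.6 = 8.052
Post-stratified estimate = 30.842 → 30.8%.

30.8%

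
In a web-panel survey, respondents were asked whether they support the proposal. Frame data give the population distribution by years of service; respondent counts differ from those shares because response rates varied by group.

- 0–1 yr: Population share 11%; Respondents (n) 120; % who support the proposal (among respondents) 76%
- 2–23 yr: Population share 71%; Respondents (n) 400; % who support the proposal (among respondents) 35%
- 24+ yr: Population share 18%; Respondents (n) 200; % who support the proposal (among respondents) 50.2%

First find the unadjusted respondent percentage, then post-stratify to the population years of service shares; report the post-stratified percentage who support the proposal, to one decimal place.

42.2%

Unadjusted (pooled respondent) estimate weights by respondent counts:
  (120/720)×76 + (400/720)×35 + (200/720)×50.2 = 46.0556%
Post-stratified estimate weights by population shares:
  0.11×76 + 0.71×35 + 0.18×50.2 = 42.246%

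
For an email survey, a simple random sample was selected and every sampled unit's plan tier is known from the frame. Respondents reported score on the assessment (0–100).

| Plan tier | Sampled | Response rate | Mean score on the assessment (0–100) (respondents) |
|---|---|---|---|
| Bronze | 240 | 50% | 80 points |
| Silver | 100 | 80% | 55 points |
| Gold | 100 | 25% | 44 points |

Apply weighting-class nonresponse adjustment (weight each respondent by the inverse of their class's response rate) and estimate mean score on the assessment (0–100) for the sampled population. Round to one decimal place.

Each respondent's weight = sampled/responded in their class; summing within a class gives n_sampled, so:
  Bronze: 240 × 80 = 19,200
  Silver: 100 × 55 = 5500
  Gold: 100 × 44 = 4400
Adjusted estimate = 29,100 / 440 = 66.1364 → 66.1.

66.1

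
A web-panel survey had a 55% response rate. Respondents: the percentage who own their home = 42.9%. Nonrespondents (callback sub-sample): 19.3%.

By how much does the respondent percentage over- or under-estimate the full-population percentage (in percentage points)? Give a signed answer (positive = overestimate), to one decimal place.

Nonresponse fraction = 1 − 0.55 = 0.45.
Bias = (nonresponse fraction) × (respondent percentage − nonrespondent percentage)
     = 0.45 × (42.9 − 19.3) = 0.45 × 23.6 = 10.62.

+10.6 percentage points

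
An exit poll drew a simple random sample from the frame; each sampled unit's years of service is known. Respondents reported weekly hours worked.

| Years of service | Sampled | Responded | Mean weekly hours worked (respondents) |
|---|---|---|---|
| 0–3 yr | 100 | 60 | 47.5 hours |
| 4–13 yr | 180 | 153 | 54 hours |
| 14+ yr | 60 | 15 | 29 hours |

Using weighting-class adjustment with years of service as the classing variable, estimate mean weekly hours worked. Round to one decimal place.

Response rates by class: 0–3 yr 60/100 = 60%, 4–13 yr 153/180 = 85%, 14+ yr 15/60 = 25%.
With weight = n_sampled/n_responded per class, the weighted class total is n_sampled:
  0–3 yr: 100 × 47.5 = 4750
  4–13 yr: 180 × 54 = 9720
  14+ yr: 60 × 29 = 1740
Adjusted estimate = 16,210 / 340 = 47.6765 → 47.7.

47.7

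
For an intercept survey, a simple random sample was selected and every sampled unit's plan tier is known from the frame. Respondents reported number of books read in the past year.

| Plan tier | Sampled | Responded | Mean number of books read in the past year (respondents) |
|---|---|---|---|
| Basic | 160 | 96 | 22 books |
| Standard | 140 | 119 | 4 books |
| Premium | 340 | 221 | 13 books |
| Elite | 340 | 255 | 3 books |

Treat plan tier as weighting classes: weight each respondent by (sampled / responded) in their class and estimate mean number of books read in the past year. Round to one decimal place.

9.7

Response rates by class: Basic 96/160 = 60%, Standard 119/140 = 85%, Premium 221/340 = 65%, Elite 255/340 = 75%.
Each respondent's weight = sampled/responded in their class; summing within a class gives n_sampled, so:
  Basic: 160 × 22 = 3520
  Standard: 140 × 4 = 560
  Premium: 340 × 13 = 4420
  Elite: 340 × 3 = 1020
Adjusted estimate = 9520 / 980 = 9.71429 → 9.7.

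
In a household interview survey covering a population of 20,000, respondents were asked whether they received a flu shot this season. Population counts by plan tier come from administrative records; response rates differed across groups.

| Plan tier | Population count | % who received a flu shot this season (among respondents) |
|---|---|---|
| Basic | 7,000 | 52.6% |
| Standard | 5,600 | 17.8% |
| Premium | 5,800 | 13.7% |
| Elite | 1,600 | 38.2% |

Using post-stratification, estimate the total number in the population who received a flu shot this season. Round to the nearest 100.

Each cell contributes its population count × the respondent rate:
  Basic: 7,000 × 52.6% = 3682
  Standard: 5,600 × 17.8% = 996.8
  Premium: 5,800 × 13.7% = 794.6
  Elite: 1,600 × 38.2% = 611.2
Estimated total = 6084.6 → 6,100.

6,100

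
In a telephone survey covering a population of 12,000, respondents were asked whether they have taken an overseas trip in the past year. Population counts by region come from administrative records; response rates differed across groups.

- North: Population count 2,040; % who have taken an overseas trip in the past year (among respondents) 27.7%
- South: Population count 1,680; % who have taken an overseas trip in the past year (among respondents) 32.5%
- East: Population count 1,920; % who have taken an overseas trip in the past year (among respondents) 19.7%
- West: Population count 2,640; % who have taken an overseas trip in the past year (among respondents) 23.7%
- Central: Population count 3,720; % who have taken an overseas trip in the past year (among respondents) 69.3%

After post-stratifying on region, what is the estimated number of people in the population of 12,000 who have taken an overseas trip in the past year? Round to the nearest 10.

4,690

Apply each group's respondent rate to its population count:
  North: 2,040 × 27.7% = 565.08
  South: 1,680 × 32.5% = 546
  East: 1,920 × 19.7% = 378.24
  West: 2,640 × 23.7% = 625.68
  Central: 3,720 × 69.3% = 2577.96
Estimated total = 4692.96 → 4,690.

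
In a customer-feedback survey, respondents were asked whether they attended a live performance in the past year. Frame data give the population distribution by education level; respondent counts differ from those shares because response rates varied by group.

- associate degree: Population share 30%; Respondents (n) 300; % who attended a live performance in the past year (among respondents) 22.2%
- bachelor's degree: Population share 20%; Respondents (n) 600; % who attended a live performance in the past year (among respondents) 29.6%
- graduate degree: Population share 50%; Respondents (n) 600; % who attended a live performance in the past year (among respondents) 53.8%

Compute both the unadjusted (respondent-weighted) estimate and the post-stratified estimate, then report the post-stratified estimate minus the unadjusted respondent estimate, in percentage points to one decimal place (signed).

+1.7 percentage points

Without adjustment, the pooled respondent share is:
  (300/1500)×22.2 + (600/1500)×29.6 + (600/1500)×53.8 = 37.8%
Post-stratifying to population shares instead:
  0.3×22.2 + 0.2×29.6 + 0.5×53.8 = 39.48%
Difference = 39.48 − 37.8 = 1.68 pp.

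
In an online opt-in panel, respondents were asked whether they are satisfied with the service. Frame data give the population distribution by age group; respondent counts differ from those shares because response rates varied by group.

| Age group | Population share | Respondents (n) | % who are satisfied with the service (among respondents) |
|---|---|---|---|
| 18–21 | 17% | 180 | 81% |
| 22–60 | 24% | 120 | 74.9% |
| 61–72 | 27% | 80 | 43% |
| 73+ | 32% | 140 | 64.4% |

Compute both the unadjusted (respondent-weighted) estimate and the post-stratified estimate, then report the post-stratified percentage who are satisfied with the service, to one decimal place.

64.0%

Naive respondent-only estimate (weights = respondent counts):
  (180/520)×81 + (120/520)×74.9 + (80/520)×43 + (140/520)×64.4 = 69.2769%
Post-stratifying to population shares instead:
  0.17×81 + 0.24×74.9 + 0.27×43 + 0.32×64.4 = 63.964%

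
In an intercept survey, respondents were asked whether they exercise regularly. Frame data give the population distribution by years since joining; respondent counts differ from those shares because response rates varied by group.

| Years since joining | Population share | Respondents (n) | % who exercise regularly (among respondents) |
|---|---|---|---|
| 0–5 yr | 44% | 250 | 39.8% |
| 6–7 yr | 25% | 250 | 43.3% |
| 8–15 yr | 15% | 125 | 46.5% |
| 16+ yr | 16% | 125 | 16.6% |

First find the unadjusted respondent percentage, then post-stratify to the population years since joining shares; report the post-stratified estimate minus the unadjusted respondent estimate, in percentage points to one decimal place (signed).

Without adjustment, the pooled respondent share is:
  (250/750)×39.8 + (250/750)×43.3 + (125/750)×46.5 + (125/750)×16.6 = 38.2167%
Post-stratified estimate weights by population shares:
  0.44×39.8 + 0.25×43.3 + 0.15×46.5 + 0.16×16.6 = 37.968%
Difference = 37.968 − 38.2167 = -0.2487 pp.

-0.2 percentage points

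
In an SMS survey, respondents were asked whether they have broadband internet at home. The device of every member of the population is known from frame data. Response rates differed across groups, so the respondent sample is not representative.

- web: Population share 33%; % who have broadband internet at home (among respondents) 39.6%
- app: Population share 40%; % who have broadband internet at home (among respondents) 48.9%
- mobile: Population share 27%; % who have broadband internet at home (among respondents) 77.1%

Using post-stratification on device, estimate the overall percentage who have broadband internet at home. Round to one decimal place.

53.4%

Weight each group's respondent value by its population share:
  web: 0.33 × 39.6 = 13.068
  app: 0.4 × 48.9 = 19.56
  mobile: 0.27 × 77.1 = 20.817
Post-stratified estimate = 53.445 → 53.4%.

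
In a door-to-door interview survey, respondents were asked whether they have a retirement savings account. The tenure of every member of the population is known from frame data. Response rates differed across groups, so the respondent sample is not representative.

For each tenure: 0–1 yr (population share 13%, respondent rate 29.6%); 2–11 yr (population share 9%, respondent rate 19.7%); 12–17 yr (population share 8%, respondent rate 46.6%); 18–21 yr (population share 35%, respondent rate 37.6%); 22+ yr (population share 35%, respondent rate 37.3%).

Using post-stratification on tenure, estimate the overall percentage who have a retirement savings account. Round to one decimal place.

35.6%

Post-stratification weights by population share, not respondent share:
  0–1 yr: 0.13 × 29.6 = 3.848
  2–11 yr: 0.09 × 19.7 = 1.773
  12–17 yr: 0.08 × 46.6 = 3.728
  18–21 yr: 0.35 × 37.6 = 13.16
  22+ yr: 0.35 × 37.3 = 13.055
Post-stratified estimate = 35.564 → 35.6%.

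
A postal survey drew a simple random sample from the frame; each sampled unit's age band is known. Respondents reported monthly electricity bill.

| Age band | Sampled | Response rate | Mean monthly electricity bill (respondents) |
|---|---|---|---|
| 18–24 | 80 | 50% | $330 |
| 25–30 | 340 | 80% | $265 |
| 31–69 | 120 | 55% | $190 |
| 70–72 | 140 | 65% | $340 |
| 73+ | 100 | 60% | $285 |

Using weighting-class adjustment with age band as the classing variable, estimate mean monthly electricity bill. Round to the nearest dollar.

Inverse-response-rate weighting restores each class to its sampled count, so class totals weight by n_sampled:
  18–24: 80 × 330 = 26,400
  25–30: 340 × 265 = 90,100
  31–69: 120 × 190 = 22,800
  70–72: 140 × 340 = 47,600
  73+: 100 × 285 = 28,500
Adjusted estimate = 215,400 / 780 = 276.154 → $276.

$276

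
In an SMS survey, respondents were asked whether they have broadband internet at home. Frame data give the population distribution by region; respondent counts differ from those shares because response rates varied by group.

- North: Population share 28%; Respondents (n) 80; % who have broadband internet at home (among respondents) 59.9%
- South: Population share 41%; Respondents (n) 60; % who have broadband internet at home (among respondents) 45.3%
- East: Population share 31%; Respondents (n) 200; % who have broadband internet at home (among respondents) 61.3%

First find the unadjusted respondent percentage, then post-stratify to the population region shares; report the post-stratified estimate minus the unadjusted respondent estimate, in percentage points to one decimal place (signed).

Without adjustment, the pooled respondent share is:
  (80/340)×59.9 + (60/340)×45.3 + (200/340)×61.3 = 58.1471%
Post-stratifying to population shares instead:
  0.28×59.9 + 0.41×45.3 + 0.31×61.3 = 54.348%
Difference = 54.348 − 58.1471 = -3.7991 pp.

-3.8 percentage points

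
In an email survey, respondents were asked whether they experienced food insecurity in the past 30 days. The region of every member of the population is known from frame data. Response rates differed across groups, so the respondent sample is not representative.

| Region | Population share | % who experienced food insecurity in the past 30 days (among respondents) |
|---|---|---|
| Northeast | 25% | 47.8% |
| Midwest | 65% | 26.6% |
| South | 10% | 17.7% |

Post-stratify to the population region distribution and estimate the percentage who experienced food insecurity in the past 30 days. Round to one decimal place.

Reweight to the known region distribution:
  Northeast: 0.25 × 47.8 = 11.95
  Midwest: 0.65 × 26.6 = 17.29
  South: 0.1 × 17.7 = 1.77
Post-stratified estimate = 31.01 → 31.0%.

31.0%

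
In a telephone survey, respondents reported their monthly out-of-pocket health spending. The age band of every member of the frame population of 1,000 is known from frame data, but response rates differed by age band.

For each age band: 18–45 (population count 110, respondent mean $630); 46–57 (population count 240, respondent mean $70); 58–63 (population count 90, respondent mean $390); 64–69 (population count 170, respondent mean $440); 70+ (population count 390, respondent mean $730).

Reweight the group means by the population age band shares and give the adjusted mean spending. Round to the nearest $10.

$480

Post-stratification weights by population share, not respondent share:
  18–45: (110/1,000) × 630 = 69.3
  46–57: (240/1,000) × 70 = 16.8
  58–63: (90/1,000) × 390 = 35.1
  64–69: (170/1,000) × 440 = 74.8
  70+: (390/1,000) × 730 = 284.7
Post-stratified estimate = 480.7 → $480.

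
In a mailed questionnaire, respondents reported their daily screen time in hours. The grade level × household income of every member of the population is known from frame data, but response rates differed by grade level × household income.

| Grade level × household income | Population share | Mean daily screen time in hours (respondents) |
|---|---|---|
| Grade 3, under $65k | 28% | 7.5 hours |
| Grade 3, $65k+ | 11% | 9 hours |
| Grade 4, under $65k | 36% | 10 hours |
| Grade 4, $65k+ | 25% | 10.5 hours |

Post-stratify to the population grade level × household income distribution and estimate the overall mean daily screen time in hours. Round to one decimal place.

9.3

Post-stratification weights by population share, not respondent share:
  Grade 3, under $65k: 0.28 × 7.5 = 2.1
  Grade 3, $65k+: 0.11 × 9 = 0.99
  Grade 4, under $65k: 0.36 × 10 = 3.6
  Grade 4, $65k+: 0.25 × 10.5 = 2.625
Post-stratified estimate = 9.315 → 9.3.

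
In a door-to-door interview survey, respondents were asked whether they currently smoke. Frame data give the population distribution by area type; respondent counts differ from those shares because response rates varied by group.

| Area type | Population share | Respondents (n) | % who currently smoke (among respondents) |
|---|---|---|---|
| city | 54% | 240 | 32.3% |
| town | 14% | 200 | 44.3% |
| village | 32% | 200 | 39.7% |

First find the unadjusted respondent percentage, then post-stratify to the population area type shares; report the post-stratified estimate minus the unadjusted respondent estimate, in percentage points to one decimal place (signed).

Unadjusted (pooled respondent) estimate weights by respondent counts:
  (240/640)×32.3 + (200/640)×44.3 + (200/640)×39.7 = 38.3625%
Post-stratifying to population shares instead:
  0.54×32.3 + 0.14×44.3 + 0.32×39.7 = 36.348%
Difference = 36.348 − 38.3625 = -2.0145 pp.

-2.0 percentage points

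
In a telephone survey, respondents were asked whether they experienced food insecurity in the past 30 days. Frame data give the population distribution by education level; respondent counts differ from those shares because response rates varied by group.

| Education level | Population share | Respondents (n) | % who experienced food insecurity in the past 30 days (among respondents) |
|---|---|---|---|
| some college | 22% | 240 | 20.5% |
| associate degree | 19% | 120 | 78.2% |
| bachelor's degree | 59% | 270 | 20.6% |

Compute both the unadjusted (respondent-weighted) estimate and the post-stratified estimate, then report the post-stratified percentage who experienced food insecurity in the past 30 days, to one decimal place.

31.5%

Without adjustment, the pooled respondent share is:
  (240/630)×20.5 + (120/630)×78.2 + (270/630)×20.6 = 31.5333%
Post-stratifying to population shares instead:
  0.22×20.5 + 0.19×78.2 + 0.59×20.6 = 31.522%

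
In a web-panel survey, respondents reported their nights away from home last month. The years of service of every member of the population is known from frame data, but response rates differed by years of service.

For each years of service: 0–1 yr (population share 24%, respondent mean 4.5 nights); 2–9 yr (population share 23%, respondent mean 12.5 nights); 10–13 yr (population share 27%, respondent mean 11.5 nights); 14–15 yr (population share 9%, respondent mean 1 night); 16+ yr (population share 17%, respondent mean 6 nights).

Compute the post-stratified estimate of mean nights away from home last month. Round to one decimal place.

8.2

Post-stratification weights by population share, not respondent share:
  0–1 yr: 0.24 × 4.5 = 1.08
  2–9 yr: 0.23 × 12.5 = 2.875
  10–13 yr: 0.27 × 11.5 = 3.105
  14–15 yr: 0.09 × 1 = 0.09
  16+ yr: 0.17 × 6 = 1.02
Post-stratified estimate = 8.17 → 8.2.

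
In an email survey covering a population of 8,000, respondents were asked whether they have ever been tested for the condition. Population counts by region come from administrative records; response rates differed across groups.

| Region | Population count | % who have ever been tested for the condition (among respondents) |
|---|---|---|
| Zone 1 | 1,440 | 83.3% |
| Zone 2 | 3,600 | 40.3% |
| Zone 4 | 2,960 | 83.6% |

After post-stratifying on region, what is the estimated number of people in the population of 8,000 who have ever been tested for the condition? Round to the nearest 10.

5,120

Estimated count per cell = population count × respondent percentage:
  Zone 1: 1,440 × 83.3% = 1199.52
  Zone 2: 3,600 × 40.3% = 1450.8
  Zone 4: 2,960 × 83.6% = 2474.56
Estimated total = 5124.88 → 5,120.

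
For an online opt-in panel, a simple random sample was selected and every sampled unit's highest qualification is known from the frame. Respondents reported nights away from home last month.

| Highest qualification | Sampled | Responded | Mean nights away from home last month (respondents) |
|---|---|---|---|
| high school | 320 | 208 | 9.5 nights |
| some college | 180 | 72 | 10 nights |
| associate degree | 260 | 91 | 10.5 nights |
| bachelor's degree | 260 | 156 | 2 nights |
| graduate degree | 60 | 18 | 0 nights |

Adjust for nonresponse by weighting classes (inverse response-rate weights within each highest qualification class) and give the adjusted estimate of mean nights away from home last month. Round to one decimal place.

7.5

Class response rates: high school 208/320 = 65%, some college 72/180 = 40%, associate degree 91/260 = 35%, bachelor's degree 156/260 = 60%, graduate degree 18/60 = 30%.
Each respondent's weight = sampled/responded in their class; summing within a class gives n_sampled, so:
  high school: 320 × 9.5 = 3040
  some college: 180 × 10 = 1800
  associate degree: 260 × 10.5 = 2730
  bachelor's degree: 260 × 2 = 520
  graduate degree: 60 × 0 = 0
Adjusted estimate = 8090 / 1,080 = 7.49074 → 7.5.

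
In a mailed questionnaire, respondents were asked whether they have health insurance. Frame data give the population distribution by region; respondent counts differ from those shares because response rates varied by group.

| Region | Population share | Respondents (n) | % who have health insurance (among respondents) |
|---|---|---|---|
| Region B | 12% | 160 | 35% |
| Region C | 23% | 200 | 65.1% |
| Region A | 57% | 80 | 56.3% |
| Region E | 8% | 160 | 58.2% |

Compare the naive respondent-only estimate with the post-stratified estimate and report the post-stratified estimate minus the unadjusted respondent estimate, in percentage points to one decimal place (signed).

Without adjustment, the pooled respondent share is:
  (160/600)×35 + (200/600)×65.1 + (80/600)×56.3 + (160/600)×58.2 = 54.06%
Reweighting by population region shares:
  0.12×35 + 0.23×65.1 + 0.57×56.3 + 0.08×58.2 = 55.92%
Difference = 55.92 − 54.06 = 1.86 pp.

+1.9 percentage points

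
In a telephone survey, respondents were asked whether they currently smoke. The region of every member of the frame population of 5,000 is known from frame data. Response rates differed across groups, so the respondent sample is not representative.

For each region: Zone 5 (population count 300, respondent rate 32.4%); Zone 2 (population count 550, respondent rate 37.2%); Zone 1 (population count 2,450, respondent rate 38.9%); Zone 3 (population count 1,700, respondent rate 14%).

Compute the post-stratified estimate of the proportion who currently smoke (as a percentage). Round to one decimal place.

29.9%

Post-stratification weights by population share, not respondent share:
  Zone 5: (300/5,000) × 32.4 = 1.944
  Zone 2: (550/5,000) × 37.2 = 4.092
  Zone 1: (2,450/5,000) × 38.9 = 19.061
  Zone 3: (1,700/5,000) × 14 = 4.76
Post-stratified estimate = 29.857 → 29.9%.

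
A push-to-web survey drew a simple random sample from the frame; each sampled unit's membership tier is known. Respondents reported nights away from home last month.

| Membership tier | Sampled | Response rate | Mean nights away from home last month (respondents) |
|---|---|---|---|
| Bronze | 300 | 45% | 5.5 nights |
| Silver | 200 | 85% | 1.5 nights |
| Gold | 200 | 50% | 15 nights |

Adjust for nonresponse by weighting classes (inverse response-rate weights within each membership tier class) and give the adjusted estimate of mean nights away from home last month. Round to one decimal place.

With weight = n_sampled/n_responded per class, the weighted class total is n_sampled:
  Bronze: 300 × 5.5 = 1650
  Silver: 200 × 1.5 = 300
  Gold: 200 × 15 = 3000
Adjusted estimate = 4950 / 700 = 7.07143 → 7.1.

7.1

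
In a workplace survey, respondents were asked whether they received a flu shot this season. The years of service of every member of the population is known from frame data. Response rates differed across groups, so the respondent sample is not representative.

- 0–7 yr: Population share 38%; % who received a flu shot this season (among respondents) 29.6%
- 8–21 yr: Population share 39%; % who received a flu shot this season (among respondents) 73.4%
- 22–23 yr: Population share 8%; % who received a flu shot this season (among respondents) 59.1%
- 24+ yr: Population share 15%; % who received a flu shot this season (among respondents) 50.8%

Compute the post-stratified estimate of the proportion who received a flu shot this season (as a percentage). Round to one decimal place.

52.2%

Post-stratification weights by population share, not respondent share:
  0–7 yr: 0.38 × 29.6 = 11.248
  8–21 yr: 0.39 × 73.4 = 28.626
  22–23 yr: 0.08 × 59.1 = 4.728
  24+ yr: 0.15 × 50.8 = 7.62
Post-stratified estimate = 52.222 → 52.2%.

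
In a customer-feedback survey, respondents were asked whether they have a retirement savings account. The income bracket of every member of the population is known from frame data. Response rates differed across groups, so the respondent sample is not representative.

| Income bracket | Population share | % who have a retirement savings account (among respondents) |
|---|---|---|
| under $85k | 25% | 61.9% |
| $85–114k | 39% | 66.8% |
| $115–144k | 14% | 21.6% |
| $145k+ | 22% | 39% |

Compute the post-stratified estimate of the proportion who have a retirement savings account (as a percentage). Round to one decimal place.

53.1%

Each cell contributes population-share × respondent value:
  under $85k: 0.25 × 61.9 = 15.475
  $85–114k: 0.39 × 66.8 = 26.052
  $115–144k: 0.14 × 21.6 = 3.024
  $145k+: 0.22 × 39 = 8.58
Post-stratified estimate = 53.131 → 53.1%.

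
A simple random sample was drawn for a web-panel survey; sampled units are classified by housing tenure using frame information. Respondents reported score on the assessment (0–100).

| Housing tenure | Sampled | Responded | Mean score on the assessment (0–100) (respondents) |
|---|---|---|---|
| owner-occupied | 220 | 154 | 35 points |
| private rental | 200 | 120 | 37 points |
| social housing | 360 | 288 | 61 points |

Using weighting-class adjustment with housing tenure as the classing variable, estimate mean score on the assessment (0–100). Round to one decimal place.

Response rates by class: owner-occupied 154/220 = 70%, private rental 120/200 = 60%, social housing 288/360 = 80%.
Inverse-response-rate weighting restores each class to its sampled count, so class totals weight by n_sampled:
  owner-occupied: 220 × 35 = 7700
  private rental: 200 × 37 = 7400
  social housing: 360 × 61 = 21,960
Adjusted estimate = 37,060 / 780 = 47.5128 → 47.5.

47.5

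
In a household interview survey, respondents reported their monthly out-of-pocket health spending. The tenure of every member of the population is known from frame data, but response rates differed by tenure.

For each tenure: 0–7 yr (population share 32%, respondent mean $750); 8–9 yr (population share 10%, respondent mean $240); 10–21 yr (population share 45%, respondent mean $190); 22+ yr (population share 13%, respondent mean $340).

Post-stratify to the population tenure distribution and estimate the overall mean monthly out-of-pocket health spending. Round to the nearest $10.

$390

Reweight to the known tenure distribution:
  0–7 yr: 0.32 × 750 = 240
  8–9 yr: 0.1 × 240 = 24
  10–21 yr: 0.45 × 190 = 85.5
  22+ yr: 0.13 × 340 = 44.2
Post-stratified estimate = 393.7 → $390.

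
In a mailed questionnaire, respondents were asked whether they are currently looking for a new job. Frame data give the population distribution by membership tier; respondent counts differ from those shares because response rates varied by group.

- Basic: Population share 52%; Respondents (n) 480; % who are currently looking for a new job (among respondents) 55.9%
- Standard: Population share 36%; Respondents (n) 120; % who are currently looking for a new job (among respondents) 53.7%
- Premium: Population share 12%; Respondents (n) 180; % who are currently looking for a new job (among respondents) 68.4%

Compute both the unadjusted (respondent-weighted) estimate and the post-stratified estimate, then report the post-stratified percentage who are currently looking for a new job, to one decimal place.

56.6%

Unadjusted (pooled respondent) estimate weights by respondent counts:
  (480/780)×55.9 + (120/780)×53.7 + (180/780)×68.4 = 58.4462%
Post-stratifying to population shares instead:
  0.52×55.9 + 0.36×53.7 + 0.12×68.4 = 56.608%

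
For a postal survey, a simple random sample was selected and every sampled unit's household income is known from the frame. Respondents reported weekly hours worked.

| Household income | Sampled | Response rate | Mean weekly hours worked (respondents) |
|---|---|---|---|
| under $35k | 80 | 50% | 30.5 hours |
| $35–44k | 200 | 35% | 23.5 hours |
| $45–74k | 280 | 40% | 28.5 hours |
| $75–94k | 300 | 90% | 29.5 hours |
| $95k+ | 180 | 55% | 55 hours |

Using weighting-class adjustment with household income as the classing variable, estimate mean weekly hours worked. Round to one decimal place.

32.6

With weight = n_sampled/n_responded per class, the weighted class total is n_sampled:
  under $35k: 80 × 30.5 = 2440
  $35–44k: 200 × 23.5 = 4700
  $45–74k: 280 × 28.5 = 7980
  $75–94k: 300 × 29.5 = 8850
  $95k+: 180 × 55 = 9900
Adjusted estimate = 33,870 / 1,040 = 32.5673 → 32.6.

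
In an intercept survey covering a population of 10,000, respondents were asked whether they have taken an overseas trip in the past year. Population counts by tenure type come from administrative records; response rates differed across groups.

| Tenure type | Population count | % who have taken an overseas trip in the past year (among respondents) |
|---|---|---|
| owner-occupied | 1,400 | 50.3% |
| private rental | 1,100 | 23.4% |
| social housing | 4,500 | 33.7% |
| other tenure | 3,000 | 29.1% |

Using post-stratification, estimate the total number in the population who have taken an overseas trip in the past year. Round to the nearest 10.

Apply each group's respondent rate to its population count:
  owner-occupied: 1,400 × 50.3% = 704.2
  private rental: 1,100 × 23.4% = 257.4
  social housing: 4,500 × 33.7% = 1516.5
  other tenure: 3,000 × 29.1% = 873
Estimated total = 3351.1 → 3,350.

3,350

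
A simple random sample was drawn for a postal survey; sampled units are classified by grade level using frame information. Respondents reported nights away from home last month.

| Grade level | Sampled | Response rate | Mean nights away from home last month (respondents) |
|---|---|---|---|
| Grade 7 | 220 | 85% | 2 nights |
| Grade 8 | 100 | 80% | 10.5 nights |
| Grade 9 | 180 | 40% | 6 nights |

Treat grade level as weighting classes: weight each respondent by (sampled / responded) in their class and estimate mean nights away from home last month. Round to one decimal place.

5.1

Each respondent's weight = sampled/responded in their class; summing within a class gives n_sampled, so:
  Grade 7: 220 × 2 = 440
  Grade 8: 100 × 10.5 = 1050
  Grade 9: 180 × 6 = 1080
Adjusted estimate = 2570 / 500 = 5.14 → 5.1.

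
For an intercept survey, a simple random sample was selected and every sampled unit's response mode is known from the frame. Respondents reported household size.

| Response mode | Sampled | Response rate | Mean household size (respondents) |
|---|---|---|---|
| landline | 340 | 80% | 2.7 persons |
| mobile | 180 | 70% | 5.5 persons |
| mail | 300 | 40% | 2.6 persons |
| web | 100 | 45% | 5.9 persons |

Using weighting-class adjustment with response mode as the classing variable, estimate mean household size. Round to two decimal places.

3.56

Inverse-response-rate weighting restores each class to its sampled count, so class totals weight by n_sampled:
  landline: 340 × 2.7 = 918
  mobile: 180 × 5.5 = 990
  mail: 300 × 2.6 = 780
  web: 100 × 5.9 = 590
Adjusted estimate = 3278 / 920 = 3.56304 → 3.56.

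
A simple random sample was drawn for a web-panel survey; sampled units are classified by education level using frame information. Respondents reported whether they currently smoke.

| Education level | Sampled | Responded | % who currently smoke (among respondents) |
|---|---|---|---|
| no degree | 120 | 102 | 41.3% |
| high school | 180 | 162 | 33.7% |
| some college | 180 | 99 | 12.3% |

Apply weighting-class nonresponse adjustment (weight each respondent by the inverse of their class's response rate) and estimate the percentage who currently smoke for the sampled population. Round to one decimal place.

27.6%

Class response rates: no degree 102/120 = 85%, high school 162/180 = 90%, some college 99/180 = 55%.
Weighting each respondent by the inverse class response rate inflates each class back to its sampled size, so the class weight is n_sampled:
  no degree: 120 × 41.3 = 4956
  high school: 180 × 33.7 = 6066
  some college: 180 × 12.3 = 2214
Adjusted estimate = 13,236 / 480 = 27.575 → 27.6%.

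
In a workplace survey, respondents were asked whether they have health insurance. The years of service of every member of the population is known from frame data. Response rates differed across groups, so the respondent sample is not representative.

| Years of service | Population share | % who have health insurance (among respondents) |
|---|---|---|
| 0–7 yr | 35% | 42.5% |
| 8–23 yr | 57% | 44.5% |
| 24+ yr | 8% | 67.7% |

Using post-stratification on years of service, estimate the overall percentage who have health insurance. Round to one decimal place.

45.7%

Reweight to the known years of service distribution:
  0–7 yr: 0.35 × 42.5 = 14.875
  8–23 yr: 0.57 × 44.5 = 25.365
  24+ yr: 0.08 × 67.7 = 5.416
Post-stratified estimate = 45.656 → 45.7%.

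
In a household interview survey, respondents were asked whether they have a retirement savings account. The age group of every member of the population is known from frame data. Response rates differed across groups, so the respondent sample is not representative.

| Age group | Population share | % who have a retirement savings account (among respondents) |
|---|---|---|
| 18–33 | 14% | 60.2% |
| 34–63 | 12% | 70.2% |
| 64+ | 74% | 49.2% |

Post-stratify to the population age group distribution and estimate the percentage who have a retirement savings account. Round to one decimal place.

53.3%

Post-stratification weights by population share, not respondent share:
  18–33: 0.14 × 60.2 = 8.428
  34–63: 0.12 × 70.2 = 8.424
  64+: 0.74 × 49.2 = 36.408
Post-stratified estimate = 53.26 → 53.3%.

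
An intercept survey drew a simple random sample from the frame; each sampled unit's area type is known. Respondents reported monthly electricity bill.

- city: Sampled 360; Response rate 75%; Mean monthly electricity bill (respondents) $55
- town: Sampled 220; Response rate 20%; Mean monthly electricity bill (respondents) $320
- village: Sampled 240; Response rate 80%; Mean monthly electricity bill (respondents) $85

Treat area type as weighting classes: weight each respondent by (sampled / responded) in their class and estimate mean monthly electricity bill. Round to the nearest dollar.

Each respondent's weight = sampled/responded in their class; summing within a class gives n_sampled, so:
  city: 360 × 55 = 19,800
  town: 220 × 320 = 70,400
  village: 240 × 85 = 20,400
Adjusted estimate = 110,600 / 820 = 134.878 → $135.

$135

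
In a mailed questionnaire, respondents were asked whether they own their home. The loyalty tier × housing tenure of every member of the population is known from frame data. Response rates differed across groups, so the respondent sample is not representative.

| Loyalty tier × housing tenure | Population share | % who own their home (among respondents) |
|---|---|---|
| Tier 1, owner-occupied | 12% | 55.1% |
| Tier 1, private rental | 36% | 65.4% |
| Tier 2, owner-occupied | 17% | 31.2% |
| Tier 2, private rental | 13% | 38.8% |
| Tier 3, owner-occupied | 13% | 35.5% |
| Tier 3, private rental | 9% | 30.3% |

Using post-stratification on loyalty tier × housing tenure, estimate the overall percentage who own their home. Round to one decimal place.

47.8%

Post-stratification weights by population share, not respondent share:
  Tier 1, owner-occupied: 0.12 × 55.1 = 6.612
  Tier 1, private rental: 0.36 × 65.4 = 23.544
  Tier 2, owner-occupied: 0.17 × 31.2 = 5.304
  Tier 2, private rental: 0.13 × 38.8 = 5.044
  Tier 3, owner-occupied: 0.13 × 35.5 = 4.615
  Tier 3, private rental: 0.09 × 30.3 = 2.727
Post-stratified estimate = 47.846 → 47.8%.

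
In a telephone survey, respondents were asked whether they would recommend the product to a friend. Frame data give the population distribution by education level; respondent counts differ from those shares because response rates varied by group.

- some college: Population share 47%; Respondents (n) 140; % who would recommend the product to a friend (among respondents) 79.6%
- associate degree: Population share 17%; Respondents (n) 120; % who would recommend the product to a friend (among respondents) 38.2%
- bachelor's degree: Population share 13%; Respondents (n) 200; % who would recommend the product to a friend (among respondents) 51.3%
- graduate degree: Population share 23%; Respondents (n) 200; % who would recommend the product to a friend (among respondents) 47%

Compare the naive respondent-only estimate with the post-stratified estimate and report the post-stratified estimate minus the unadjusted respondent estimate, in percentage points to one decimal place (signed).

Without adjustment, the pooled respondent share is:
  (140/660)×79.6 + (120/660)×38.2 + (200/660)×51.3 + (200/660)×47 = 53.6182%
Reweighting by population education level shares:
  0.47×79.6 + 0.17×38.2 + 0.13×51.3 + 0.23×47 = 61.385%
Difference = 61.385 − 53.6182 = 7.7668 pp.

+7.8 percentage points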